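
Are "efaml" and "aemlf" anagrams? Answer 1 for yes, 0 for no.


Strings: "efaml", "aemlf"
Sorted first:  aeflm
Sorted second: aeflm
Sorted forms match => anagrams

1


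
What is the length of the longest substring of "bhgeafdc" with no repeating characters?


Input: "bhgeafdc"
Sliding window (track last position of each char):
  Position 0 ('b'): window [0,0] length 1 -- new best
  Position 1 ('h'): window [0,1] length 2 -- new best
  Position 2 ('g'): window [0,2] length 3 -- new best
  Position 3 ('e'): window [0,3] length 4 -- new best
  Position 4 ('a'): window [0,4] length 5 -- new best
  Position 5 ('f'): window [0,5] length 6 -- new best
  Position 6 ('d'): window [0,6] length 7 -- new best
  Position 7 ('c'): window [0,7] length 8 -- new best
Longest substring with no repeats: "bhgeafdc" with length 8

8


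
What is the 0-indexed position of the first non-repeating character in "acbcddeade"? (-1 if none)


Input: acbcddeade
Character frequencies:
  'a': 2
  'b': 1
  'c': 2
  'd': 3
  'e': 2
Scanning left to right for freq == 1:
  Position 0 ('a'): freq=2, skip
  Position 1 ('c'): freq=2, skip
  Position 2 ('b'): unique! => answer = 2

2


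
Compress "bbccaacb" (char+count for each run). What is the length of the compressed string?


Input: bbccaacb
Runs:
  'b' x 2 => "b2"
  'c' x 2 => "c2"
  'a' x 2 => "a2"
  'c' x 1 => "c1"
  'b' x 1 => "b1"
Compressed: "b2c2a2c1b1"
Compressed length: 10

10


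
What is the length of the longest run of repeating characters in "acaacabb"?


Input: "acaacabb"
Scanning for longest run:
  Position 1 ('c'): new char, reset run to 1
  Position 2 ('a'): new char, reset run to 1
  Position 3 ('a'): continues run of 'a', length=2
  Position 4 ('c'): new char, reset run to 1
  Position 5 ('a'): new char, reset run to 1
  Position 6 ('b'): new char, reset run to 1
  Position 7 ('b'): continues run of 'b', length=2
Longest run: 'a' with length 2

2


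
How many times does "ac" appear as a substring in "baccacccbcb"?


Searching for "ac" in "baccacccbcb"
Scanning each position:
  Position 0: "ba" => no
  Position 1: "ac" => MATCH
  Position 2: "cc" => no
  Position 3: "ca" => no
  Position 4: "ac" => MATCH
  Position 5: "cc" => no
  Position 6: "cc" => no
  Position 7: "cb" => no
  Position 8: "bc" => no
  Position 9: "cb" => no
Total occurrences: 2

2


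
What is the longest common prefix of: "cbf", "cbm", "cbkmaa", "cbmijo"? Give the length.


Words: cbf, cbm, cbkmaa, cbmijo
  Position 0: all 'c' => match
  Position 1: all 'b' => match
  Position 2: ('f', 'm', 'k', 'm') => mismatch, stop
LCP = "cb" (length 2)

2


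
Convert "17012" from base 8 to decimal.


Input: "17012" in base 8
Positional expansion:
  Digit '1' (value 1) x 8^4 = 4096
  Digit '7' (value 7) x 8^3 = 3584
  Digit '0' (value 0) x 8^2 = 0
  Digit '1' (value 1) x 8^1 = 8
  Digit '2' (value 2) x 8^0 = 2
Sum = 7690

7690


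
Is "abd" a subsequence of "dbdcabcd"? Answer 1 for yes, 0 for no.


Check if "abd" is a subsequence of "dbdcabcd"
Greedy scan:
  Position 0 ('d'): no match needed
  Position 1 ('b'): no match needed
  Position 2 ('d'): no match needed
  Position 3 ('c'): no match needed
  Position 4 ('a'): matches sub[0] = 'a'
  Position 5 ('b'): matches sub[1] = 'b'
  Position 6 ('c'): no match needed
  Position 7 ('d'): matches sub[2] = 'd'
All 3 characters matched => is a subsequence

1


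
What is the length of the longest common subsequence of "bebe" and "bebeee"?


LCS of "bebe" and "bebeee"
DP table:
           b    e    b    e    e    e
      0    0    0    0    0    0    0
  b   0    1    1    1    1    1    1
  e   0    1    2    2    2    2    2
  b   0    1    2    3    3    3    3
  e   0    1    2    3    4    4    4
LCS length = dp[4][6] = 4

4


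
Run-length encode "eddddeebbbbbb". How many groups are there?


Input: eddddeebbbbbb
Scanning for consecutive runs:
  Group 1: 'e' x 1 (positions 0-0)
  Group 2: 'd' x 4 (positions 1-4)
  Group 3: 'e' x 2 (positions 5-6)
  Group 4: 'b' x 6 (positions 7-12)
Total groups: 4

4


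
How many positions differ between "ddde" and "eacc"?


Comparing "ddde" and "eacc" position by position:
  Position 0: 'd' vs 'e' => DIFFER
  Position 1: 'd' vs 'a' => DIFFER
  Position 2: 'd' vs 'c' => DIFFER
  Position 3: 'e' vs 'c' => DIFFER
Positions that differ: 4

4


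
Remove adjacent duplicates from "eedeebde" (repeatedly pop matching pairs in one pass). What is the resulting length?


Input: eedeebde
Stack-based adjacent duplicate removal:
  Read 'e': push. Stack: e
  Read 'e': matches stack top 'e' => pop. Stack: (empty)
  Read 'd': push. Stack: d
  Read 'e': push. Stack: de
  Read 'e': matches stack top 'e' => pop. Stack: d
  Read 'b': push. Stack: db
  Read 'd': push. Stack: dbd
  Read 'e': push. Stack: dbde
Final stack: "dbde" (length 4)

4


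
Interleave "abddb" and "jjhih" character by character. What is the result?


Interleaving "abddb" and "jjhih":
  Position 0: 'a' from first, 'j' from second => "aj"
  Position 1: 'b' from first, 'j' from second => "bj"
  Position 2: 'd' from first, 'h' from second => "dh"
  Position 3: 'd' from first, 'i' from second => "di"
  Position 4: 'b' from first, 'h' from second => "bh"
Result: ajbjdhdibh

ajbjdhdibh


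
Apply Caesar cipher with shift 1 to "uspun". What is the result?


Caesar cipher: shift "uspun" by 1
  'u' (pos 20) + 1 = pos 21 = 'v'
  's' (pos 18) + 1 = pos 19 = 't'
  'p' (pos 15) + 1 = pos 16 = 'q'
  'u' (pos 20) + 1 = pos 21 = 'v'
  'n' (pos 13) + 1 = pos 14 = 'o'
Result: vtqvo

vtqvo


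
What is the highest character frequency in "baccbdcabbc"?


Input: baccbdcabbc
Character counts:
  'a': 2
  'b': 4
  'c': 4
  'd': 1
Maximum frequency: 4

4


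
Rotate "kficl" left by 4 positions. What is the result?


Input: "kficl", rotate left by 4
First 4 characters: "kfic"
Remaining characters: "l"
Concatenate remaining + first: "l" + "kfic" = "lkfic"

lkfic


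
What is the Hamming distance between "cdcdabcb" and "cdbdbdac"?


Comparing "cdcdabcb" and "cdbdbdac" position by position:
  Position 0: 'c' vs 'c' => same
  Position 1: 'd' vs 'd' => same
  Position 2: 'c' vs 'b' => differ
  Position 3: 'd' vs 'd' => same
  Position 4: 'a' vs 'b' => differ
  Position 5: 'b' vs 'd' => differ
  Position 6: 'c' vs 'a' => differ
  Position 7: 'b' vs 'c' => differ
Total differences (Hamming distance): 5

5


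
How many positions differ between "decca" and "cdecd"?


Comparing "decca" and "cdecd" position by position:
  Position 0: 'd' vs 'c' => DIFFER
  Position 1: 'e' vs 'd' => DIFFER
  Position 2: 'c' vs 'e' => DIFFER
  Position 3: 'c' vs 'c' => same
  Position 4: 'a' vs 'd' => DIFFER
Positions that differ: 4

4


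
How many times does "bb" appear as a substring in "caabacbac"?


Searching for "bb" in "caabacbac"
Scanning each position:
  Position 0: "ca" => no
  Position 1: "aa" => no
  Position 2: "ab" => no
  Position 3: "ba" => no
  Position 4: "ac" => no
  Position 5: "cb" => no
  Position 6: "ba" => no
  Position 7: "ac" => no
Total occurrences: 0

0


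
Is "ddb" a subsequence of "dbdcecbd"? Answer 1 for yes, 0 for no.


Check if "ddb" is a subsequence of "dbdcecbd"
Greedy scan:
  Position 0 ('d'): matches sub[0] = 'd'
  Position 1 ('b'): no match needed
  Position 2 ('d'): matches sub[1] = 'd'
  Position 3 ('c'): no match needed
  Position 4 ('e'): no match needed
  Position 5 ('c'): no match needed
  Position 6 ('b'): matches sub[2] = 'b'
  Position 7 ('d'): no match needed
All 3 characters matched => is a subsequence

1


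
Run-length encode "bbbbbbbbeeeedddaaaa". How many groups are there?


Input: bbbbbbbbeeeedddaaaa
Scanning for consecutive runs:
  Group 1: 'b' x 8 (positions 0-7)
  Group 2: 'e' x 4 (positions 8-11)
  Group 3: 'd' x 3 (positions 12-14)
  Group 4: 'a' x 4 (positions 15-18)
Total groups: 4

4


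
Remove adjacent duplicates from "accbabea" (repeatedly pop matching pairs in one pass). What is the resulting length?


Input: accbabea
Stack-based adjacent duplicate removal:
  Read 'a': push. Stack: a
  Read 'c': push. Stack: ac
  Read 'c': matches stack top 'c' => pop. Stack: a
  Read 'b': push. Stack: ab
  Read 'a': push. Stack: aba
  Read 'b': push. Stack: abab
  Read 'e': push. Stack: ababe
  Read 'a': push. Stack: ababea
Final stack: "ababea" (length 6)

6


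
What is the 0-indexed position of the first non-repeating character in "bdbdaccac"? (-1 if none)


Input: bdbdaccac
Character frequencies:
  'a': 2
  'b': 2
  'c': 3
  'd': 2
Scanning left to right for freq == 1:
  Position 0 ('b'): freq=2, skip
  Position 1 ('d'): freq=2, skip
  Position 2 ('b'): freq=2, skip
  Position 3 ('d'): freq=2, skip
  Position 4 ('a'): freq=2, skip
  Position 5 ('c'): freq=3, skip
  Position 6 ('c'): freq=3, skip
  Position 7 ('a'): freq=2, skip
  Position 8 ('c'): freq=3, skip
  No unique character found => answer = -1

-1


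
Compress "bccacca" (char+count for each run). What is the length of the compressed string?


Input: bccacca
Runs:
  'b' x 1 => "b1"
  'c' x 2 => "c2"
  'a' x 1 => "a1"
  'c' x 2 => "c2"
  'a' x 1 => "a1"
Compressed: "b1c2a1c2a1"
Compressed length: 10

10


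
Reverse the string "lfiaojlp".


Input: lfiaojlp
Reading characters right to left:
  Position 7: 'p'
  Position 6: 'l'
  Position 5: 'j'
  Position 4: 'o'
  Position 3: 'a'
  Position 2: 'i'
  Position 1: 'f'
  Position 0: 'l'
Reversed: pljoaifl

pljoaifl


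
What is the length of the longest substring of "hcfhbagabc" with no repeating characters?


Input: "hcfhbagabc"
Sliding window (track last position of each char):
  Position 0 ('h'): window [0,0] length 1 -- new best
  Position 1 ('c'): window [0,1] length 2 -- new best
  Position 2 ('f'): window [0,2] length 3 -- new best
  Position 3 ('h'): repeat (last at 0), move window start to 1
  Position 3 ('h'): window [1,3] length 3
  Position 4 ('b'): window [1,4] length 4 -- new best
  Position 5 ('a'): window [1,5] length 5 -- new best
  Position 6 ('g'): window [1,6] length 6 -- new best
  Position 7 ('a'): repeat (last at 5), move window start to 6
  Position 7 ('a'): window [6,7] length 2
  Position 8 ('b'): window [6,8] length 3
  Position 9 ('c'): window [6,9] length 4
Longest substring with no repeats: "cfhbag" with length 6

6


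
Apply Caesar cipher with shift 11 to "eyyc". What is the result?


Caesar cipher: shift "eyyc" by 11
  'e' (pos 4) + 11 = pos 15 = 'p'
  'y' (pos 24) + 11 = pos 9 = 'j'
  'y' (pos 24) + 11 = pos 9 = 'j'
  'c' (pos 2) + 11 = pos 13 = 'n'
Result: pjjn

pjjn


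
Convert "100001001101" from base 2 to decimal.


Input: "100001001101" in base 2
Positional expansion:
  Digit '1' (value 1) x 2^11 = 2048
  Digit '0' (value 0) x 2^10 = 0
  Digit '0' (value 0) x 2^9 = 0
  Digit '0' (value 0) x 2^8 = 0
  Digit '0' (value 0) x 2^7 = 0
  Digit '1' (value 1) x 2^6 = 64
  Digit '0' (value 0) x 2^5 = 0
  Digit '0' (value 0) x 2^4 = 0
  Digit '1' (value 1) x 2^3 = 8
  Digit '1' (value 1) x 2^2 = 4
  Digit '0' (value 0) x 2^1 = 0
  Digit '1' (value 1) x 2^0 = 1
Sum = 2125

2125


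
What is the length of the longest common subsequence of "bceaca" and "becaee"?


LCS of "bceaca" and "becaee"
DP table:
           b    e    c    a    e    e
      0    0    0    0    0    0    0
  b   0    1    1    1    1    1    1
  c   0    1    1    2    2    2    2
  e   0    1    2    2    2    3    3
  a   0    1    2    2    3    3    3
  c   0    1    2    3    3    3    3
  a   0    1    2    3    4    4    4
LCS length = dp[6][6] = 4

4


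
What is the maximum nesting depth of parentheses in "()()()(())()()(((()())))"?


Input: "()()()(())()()(((()())))"
Tracking depth:
  Position 0 '(': depth becomes 1
  Position 1 ')': depth becomes 0
  Position 2 '(': depth becomes 1
  Position 3 ')': depth becomes 0
  Position 4 '(': depth becomes 1
  Position 5 ')': depth becomes 0
  Position 6 '(': depth becomes 1
  Position 7 '(': depth becomes 2
  Position 8 ')': depth becomes 1
  Position 9 ')': depth becomes 0
  Position 10 '(': depth becomes 1
  Position 11 ')': depth becomes 0
  Position 12 '(': depth becomes 1
  Position 13 ')': depth becomes 0
  Position 14 '(': depth becomes 1
  Position 15 '(': depth becomes 2
  Position 16 '(': depth becomes 3
  Position 17 '(': depth becomes 4
  Position 18 ')': depth becomes 3
  Position 19 '(': depth becomes 4
  Position 20 ')': depth becomes 3
  Position 21 ')': depth becomes 2
  Position 22 ')': depth becomes 1
  Position 23 ')': depth becomes 0
Maximum depth reached: 4

4


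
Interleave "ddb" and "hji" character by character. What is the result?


Interleaving "ddb" and "hji":
  Position 0: 'd' from first, 'h' from second => "dh"
  Position 1: 'd' from first, 'j' from second => "dj"
  Position 2: 'b' from first, 'i' from second => "bi"
Result: dhdjbi

dhdjbi


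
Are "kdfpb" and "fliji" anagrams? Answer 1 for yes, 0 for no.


Strings: "kdfpb", "fliji"
Sorted first:  bdfkp
Sorted second: fiijl
Differ at position 0: 'b' vs 'f' => not anagrams

0


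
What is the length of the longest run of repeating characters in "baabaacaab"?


Input: "baabaacaab"
Scanning for longest run:
  Position 1 ('a'): new char, reset run to 1
  Position 2 ('a'): continues run of 'a', length=2
  Position 3 ('b'): new char, reset run to 1
  Position 4 ('a'): new char, reset run to 1
  Position 5 ('a'): continues run of 'a', length=2
  Position 6 ('c'): new char, reset run to 1
  Position 7 ('a'): new char, reset run to 1
  Position 8 ('a'): continues run of 'a', length=2
  Position 9 ('b'): new char, reset run to 1
Longest run: 'a' with length 2

2


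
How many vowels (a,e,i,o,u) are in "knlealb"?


Input: knlealb
Checking each character:
  'k' at position 0: consonant
  'n' at position 1: consonant
  'l' at position 2: consonant
  'e' at position 3: vowel (running total: 1)
  'a' at position 4: vowel (running total: 2)
  'l' at position 5: consonant
  'b' at position 6: consonant
Total vowels: 2

2


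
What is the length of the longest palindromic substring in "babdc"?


Input: "babdc"
Checking substrings for palindromes:
  [0:3] "bab" (len 3) => palindrome
Longest palindromic substring: "bab" with length 3

3


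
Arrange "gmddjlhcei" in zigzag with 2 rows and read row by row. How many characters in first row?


Zigzag "gmddjlhcei" into 2 rows:
Placing characters:
  'g' => row 0
  'm' => row 1
  'd' => row 0
  'd' => row 1
  'j' => row 0
  'l' => row 1
  'h' => row 0
  'c' => row 1
  'e' => row 0
  'i' => row 1
Rows:
  Row 0: "gdjhe"
  Row 1: "mdlci"
First row length: 5

5


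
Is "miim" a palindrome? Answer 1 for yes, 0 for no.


Input: miim
Reversed: miim
  Compare pos 0 ('m') with pos 3 ('m'): match
  Compare pos 1 ('i') with pos 2 ('i'): match
Result: palindrome

1


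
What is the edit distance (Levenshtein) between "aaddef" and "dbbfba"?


Computing edit distance: "aaddef" -> "dbbfba"
DP table:
           d    b    b    f    b    a
      0    1    2    3    4    5    6
  a   1    1    2    3    4    5    5
  a   2    2    2    3    4    5    5
  d   3    2    3    3    4    5    6
  d   4    3    3    4    4    5    6
  e   5    4    4    4    5    5    6
  f   6    5    5    5    4    5    6
Edit distance = dp[6][6] = 6

6


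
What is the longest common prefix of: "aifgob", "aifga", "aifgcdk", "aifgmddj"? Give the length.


Words: aifgob, aifga, aifgcdk, aifgmddj
  Position 0: all 'a' => match
  Position 1: all 'i' => match
  Position 2: all 'f' => match
  Position 3: all 'g' => match
  Position 4: ('o', 'a', 'c', 'm') => mismatch, stop
LCP = "aifg" (length 4)

4


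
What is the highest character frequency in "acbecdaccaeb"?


Input: acbecdaccaeb
Character counts:
  'a': 3
  'b': 2
  'c': 4
  'd': 1
  'e': 2
Maximum frequency: 4

4


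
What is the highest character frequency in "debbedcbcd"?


Input: debbedcbcd
Character counts:
  'b': 3
  'c': 2
  'd': 3
  'e': 2
Maximum frequency: 3

3


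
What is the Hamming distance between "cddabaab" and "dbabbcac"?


Comparing "cddabaab" and "dbabbcac" position by position:
  Position 0: 'c' vs 'd' => differ
  Position 1: 'd' vs 'b' => differ
  Position 2: 'd' vs 'a' => differ
  Position 3: 'a' vs 'b' => differ
  Position 4: 'b' vs 'b' => same
  Position 5: 'a' vs 'c' => differ
  Position 6: 'a' vs 'a' => same
  Position 7: 'b' vs 'c' => differ
Total differences (Hamming distance): 6

6


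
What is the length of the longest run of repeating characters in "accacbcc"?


Input: "accacbcc"
Scanning for longest run:
  Position 1 ('c'): new char, reset run to 1
  Position 2 ('c'): continues run of 'c', length=2
  Position 3 ('a'): new char, reset run to 1
  Position 4 ('c'): new char, reset run to 1
  Position 5 ('b'): new char, reset run to 1
  Position 6 ('c'): new char, reset run to 1
  Position 7 ('c'): continues run of 'c', length=2
Longest run: 'c' with length 2

2


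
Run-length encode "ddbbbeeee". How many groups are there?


Input: ddbbbeeee
Scanning for consecutive runs:
  Group 1: 'd' x 2 (positions 0-1)
  Group 2: 'b' x 3 (positions 2-4)
  Group 3: 'e' x 4 (positions 5-8)
Total groups: 3

3


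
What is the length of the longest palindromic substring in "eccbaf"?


Input: "eccbaf"
Checking substrings for palindromes:
  [1:3] "cc" (len 2) => palindrome
Longest palindromic substring: "cc" with length 2

2


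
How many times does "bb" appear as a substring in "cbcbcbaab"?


Searching for "bb" in "cbcbcbaab"
Scanning each position:
  Position 0: "cb" => no
  Position 1: "bc" => no
  Position 2: "cb" => no
  Position 3: "bc" => no
  Position 4: "cb" => no
  Position 5: "ba" => no
  Position 6: "aa" => no
  Position 7: "ab" => no
Total occurrences: 0

0


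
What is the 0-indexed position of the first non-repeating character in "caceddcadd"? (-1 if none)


Input: caceddcadd
Character frequencies:
  'a': 2
  'c': 3
  'd': 4
  'e': 1
Scanning left to right for freq == 1:
  Position 0 ('c'): freq=3, skip
  Position 1 ('a'): freq=2, skip
  Position 2 ('c'): freq=3, skip
  Position 3 ('e'): unique! => answer = 3

3


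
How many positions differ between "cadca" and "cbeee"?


Comparing "cadca" and "cbeee" position by position:
  Position 0: 'c' vs 'c' => same
  Position 1: 'a' vs 'b' => DIFFER
  Position 2: 'd' vs 'e' => DIFFER
  Position 3: 'c' vs 'e' => DIFFER
  Position 4: 'a' vs 'e' => DIFFER
Positions that differ: 4

4


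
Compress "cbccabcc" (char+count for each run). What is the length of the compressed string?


Input: cbccabcc
Runs:
  'c' x 1 => "c1"
  'b' x 1 => "b1"
  'c' x 2 => "c2"
  'a' x 1 => "a1"
  'b' x 1 => "b1"
  'c' x 2 => "c2"
Compressed: "c1b1c2a1b1c2"
Compressed length: 12

12


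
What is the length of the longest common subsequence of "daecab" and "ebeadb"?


LCS of "daecab" and "ebeadb"
DP table:
           e    b    e    a    d    b
      0    0    0    0    0    0    0
  d   0    0    0    0    0    1    1
  a   0    0    0    0    1    1    1
  e   0    1    1    1    1    1    1
  c   0    1    1    1    1    1    1
  a   0    1    1    1    2    2    2
  b   0    1    2    2    2    2    3
LCS length = dp[6][6] = 3

3


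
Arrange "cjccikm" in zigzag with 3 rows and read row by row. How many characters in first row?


Zigzag "cjccikm" into 3 rows:
Placing characters:
  'c' => row 0
  'j' => row 1
  'c' => row 2
  'c' => row 1
  'i' => row 0
  'k' => row 1
  'm' => row 2
Rows:
  Row 0: "ci"
  Row 1: "jck"
  Row 2: "cm"
First row length: 2

2


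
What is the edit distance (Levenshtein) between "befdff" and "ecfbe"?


Computing edit distance: "befdff" -> "ecfbe"
DP table:
           e    c    f    b    e
      0    1    2    3    4    5
  b   1    1    2    3    3    4
  e   2    1    2    3    4    3
  f   3    2    2    2    3    4
  d   4    3    3    3    3    4
  f   5    4    4    3    4    4
  f   6    5    5    4    4    5
Edit distance = dp[6][5] = 5

5


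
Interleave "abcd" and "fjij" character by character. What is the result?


Interleaving "abcd" and "fjij":
  Position 0: 'a' from first, 'f' from second => "af"
  Position 1: 'b' from first, 'j' from second => "bj"
  Position 2: 'c' from first, 'i' from second => "ci"
  Position 3: 'd' from first, 'j' from second => "dj"
Result: afbjcidj

afbjcidj


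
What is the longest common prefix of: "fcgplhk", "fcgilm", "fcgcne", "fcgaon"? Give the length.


Words: fcgplhk, fcgilm, fcgcne, fcgaon
  Position 0: all 'f' => match
  Position 1: all 'c' => match
  Position 2: all 'g' => match
  Position 3: ('p', 'i', 'c', 'a') => mismatch, stop
LCP = "fcg" (length 3)

3


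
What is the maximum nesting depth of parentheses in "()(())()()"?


Input: "()(())()()"
Tracking depth:
  Position 0 '(': depth becomes 1
  Position 1 ')': depth becomes 0
  Position 2 '(': depth becomes 1
  Position 3 '(': depth becomes 2
  Position 4 ')': depth becomes 1
  Position 5 ')': depth becomes 0
  Position 6 '(': depth becomes 1
  Position 7 ')': depth becomes 0
  Position 8 '(': depth becomes 1
  Position 9 ')': depth becomes 0
Maximum depth reached: 2

2


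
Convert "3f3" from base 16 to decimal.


Input: "3f3" in base 16
Positional expansion:
  Digit '3' (value 3) x 16^2 = 768
  Digit 'f' (value 15) x 16^1 = 240
  Digit '3' (value 3) x 16^0 = 3
Sum = 1011

1011


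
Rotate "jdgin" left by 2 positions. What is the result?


Input: "jdgin", rotate left by 2
First 2 characters: "jd"
Remaining characters: "gin"
Concatenate remaining + first: "gin" + "jd" = "ginjd"

ginjd


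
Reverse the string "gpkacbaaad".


Input: gpkacbaaad
Reading characters right to left:
  Position 9: 'd'
  Position 8: 'a'
  Position 7: 'a'
  Position 6: 'a'
  Position 5: 'b'
  Position 4: 'c'
  Position 3: 'a'
  Position 2: 'k'
  Position 1: 'p'
  Position 0: 'g'
Reversed: daaabcakpg

daaabcakpg


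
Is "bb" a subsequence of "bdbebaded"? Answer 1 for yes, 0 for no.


Check if "bb" is a subsequence of "bdbebaded"
Greedy scan:
  Position 0 ('b'): matches sub[0] = 'b'
  Position 1 ('d'): no match needed
  Position 2 ('b'): matches sub[1] = 'b'
  Position 3 ('e'): no match needed
  Position 4 ('b'): no match needed
  Position 5 ('a'): no match needed
  Position 6 ('d'): no match needed
  Position 7 ('e'): no match needed
  Position 8 ('d'): no match needed
All 2 characters matched => is a subsequence

1


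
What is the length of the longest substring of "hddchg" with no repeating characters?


Input: "hddchg"
Sliding window (track last position of each char):
  Position 0 ('h'): window [0,0] length 1 -- new best
  Position 1 ('d'): window [0,1] length 2 -- new best
  Position 2 ('d'): repeat (last at 1), move window start to 2
  Position 2 ('d'): window [2,2] length 1
  Position 3 ('c'): window [2,3] length 2
  Position 4 ('h'): window [2,4] length 3 -- new best
  Position 5 ('g'): window [2,5] length 4 -- new best
Longest substring with no repeats: "dchg" with length 4

4


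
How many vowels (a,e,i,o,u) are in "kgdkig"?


Input: kgdkig
Checking each character:
  'k' at position 0: consonant
  'g' at position 1: consonant
  'd' at position 2: consonant
  'k' at position 3: consonant
  'i' at position 4: vowel (running total: 1)
  'g' at position 5: consonant
Total vowels: 1

1


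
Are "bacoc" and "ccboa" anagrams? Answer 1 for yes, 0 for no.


Strings: "bacoc", "ccboa"
Sorted first:  abcco
Sorted second: abcco
Sorted forms match => anagrams

1


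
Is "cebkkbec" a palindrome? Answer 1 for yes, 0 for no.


Input: cebkkbec
Reversed: cebkkbec
  Compare pos 0 ('c') with pos 7 ('c'): match
  Compare pos 1 ('e') with pos 6 ('e'): match
  Compare pos 2 ('b') with pos 5 ('b'): match
  Compare pos 3 ('k') with pos 4 ('k'): match
Result: palindrome

1


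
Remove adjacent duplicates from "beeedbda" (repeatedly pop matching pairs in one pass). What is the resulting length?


Input: beeedbda
Stack-based adjacent duplicate removal:
  Read 'b': push. Stack: b
  Read 'e': push. Stack: be
  Read 'e': matches stack top 'e' => pop. Stack: b
  Read 'e': push. Stack: be
  Read 'd': push. Stack: bed
  Read 'b': push. Stack: bedb
  Read 'd': push. Stack: bedbd
  Read 'a': push. Stack: bedbda
Final stack: "bedbda" (length 6)

6


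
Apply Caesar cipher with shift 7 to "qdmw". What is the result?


Caesar cipher: shift "qdmw" by 7
  'q' (pos 16) + 7 = pos 23 = 'x'
  'd' (pos 3) + 7 = pos 10 = 'k'
  'm' (pos 12) + 7 = pos 19 = 't'
  'w' (pos 22) + 7 = pos 3 = 'd'
Result: xktd

xktd


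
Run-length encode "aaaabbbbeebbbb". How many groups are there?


Input: aaaabbbbeebbbb
Scanning for consecutive runs:
  Group 1: 'a' x 4 (positions 0-3)
  Group 2: 'b' x 4 (positions 4-7)
  Group 3: 'e' x 2 (positions 8-9)
  Group 4: 'b' x 4 (positions 10-13)
Total groups: 4

4


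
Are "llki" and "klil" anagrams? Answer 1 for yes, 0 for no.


Strings: "llki", "klil"
Sorted first:  ikll
Sorted second: ikll
Sorted forms match => anagrams

1


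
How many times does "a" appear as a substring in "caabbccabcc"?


Searching for "a" in "caabbccabcc"
Scanning each position:
  Position 0: "c" => no
  Position 1: "a" => MATCH
  Position 2: "a" => MATCH
  Position 3: "b" => no
  Position 4: "b" => no
  Position 5: "c" => no
  Position 6: "c" => no
  Position 7: "a" => MATCH
  Position 8: "b" => no
  Position 9: "c" => no
  Position 10: "c" => no
Total occurrences: 3

3


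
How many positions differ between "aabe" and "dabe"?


Comparing "aabe" and "dabe" position by position:
  Position 0: 'a' vs 'd' => DIFFER
  Position 1: 'a' vs 'a' => same
  Position 2: 'b' vs 'b' => same
  Position 3: 'e' vs 'e' => same
Positions that differ: 1

1


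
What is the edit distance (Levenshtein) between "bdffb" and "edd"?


Computing edit distance: "bdffb" -> "edd"
DP table:
           e    d    d
      0    1    2    3
  b   1    1    2    3
  d   2    2    1    2
  f   3    3    2    2
  f   4    4    3    3
  b   5    5    4    4
Edit distance = dp[5][3] = 4

4


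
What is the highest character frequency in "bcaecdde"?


Input: bcaecdde
Character counts:
  'a': 1
  'b': 1
  'c': 2
  'd': 2
  'e': 2
Maximum frequency: 2

2


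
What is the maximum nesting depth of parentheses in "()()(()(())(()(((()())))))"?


Input: "()()(()(())(()(((()())))))"
Tracking depth:
  Position 0 '(': depth becomes 1
  Position 1 ')': depth becomes 0
  Position 2 '(': depth becomes 1
  Position 3 ')': depth becomes 0
  Position 4 '(': depth becomes 1
  Position 5 '(': depth becomes 2
  Position 6 ')': depth becomes 1
  Position 7 '(': depth becomes 2
  Position 8 '(': depth becomes 3
  Position 9 ')': depth becomes 2
  Position 10 ')': depth becomes 1
  Position 11 '(': depth becomes 2
  Position 12 '(': depth becomes 3
  Position 13 ')': depth becomes 2
  Position 14 '(': depth becomes 3
  Position 15 '(': depth becomes 4
  Position 16 '(': depth becomes 5
  Position 17 '(': depth becomes 6
  Position 18 ')': depth becomes 5
  Position 19 '(': depth becomes 6
  Position 20 ')': depth becomes 5
  Position 21 ')': depth becomes 4
  Position 22 ')': depth becomes 3
  Position 23 ')': depth becomes 2
  Position 24 ')': depth becomes 1
  Position 25 ')': depth becomes 0
Maximum depth reached: 6

6


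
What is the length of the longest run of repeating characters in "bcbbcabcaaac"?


Input: "bcbbcabcaaac"
Scanning for longest run:
  Position 1 ('c'): new char, reset run to 1
  Position 2 ('b'): new char, reset run to 1
  Position 3 ('b'): continues run of 'b', length=2
  Position 4 ('c'): new char, reset run to 1
  Position 5 ('a'): new char, reset run to 1
  Position 6 ('b'): new char, reset run to 1
  Position 7 ('c'): new char, reset run to 1
  Position 8 ('a'): new char, reset run to 1
  Position 9 ('a'): continues run of 'a', length=2
  Position 10 ('a'): continues run of 'a', length=3
  Position 11 ('c'): new char, reset run to 1
Longest run: 'a' with length 3

3


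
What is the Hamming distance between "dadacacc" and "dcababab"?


Comparing "dadacacc" and "dcababab" position by position:
  Position 0: 'd' vs 'd' => same
  Position 1: 'a' vs 'c' => differ
  Position 2: 'd' vs 'a' => differ
  Position 3: 'a' vs 'b' => differ
  Position 4: 'c' vs 'a' => differ
  Position 5: 'a' vs 'b' => differ
  Position 6: 'c' vs 'a' => differ
  Position 7: 'c' vs 'b' => differ
Total differences (Hamming distance): 7

7


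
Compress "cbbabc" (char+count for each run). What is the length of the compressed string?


Input: cbbabc
Runs:
  'c' x 1 => "c1"
  'b' x 2 => "b2"
  'a' x 1 => "a1"
  'b' x 1 => "b1"
  'c' x 1 => "c1"
Compressed: "c1b2a1b1c1"
Compressed length: 10

10


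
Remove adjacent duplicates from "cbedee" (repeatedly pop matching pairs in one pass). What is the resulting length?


Input: cbedee
Stack-based adjacent duplicate removal:
  Read 'c': push. Stack: c
  Read 'b': push. Stack: cb
  Read 'e': push. Stack: cbe
  Read 'd': push. Stack: cbed
  Read 'e': push. Stack: cbede
  Read 'e': matches stack top 'e' => pop. Stack: cbed
Final stack: "cbed" (length 4)

4


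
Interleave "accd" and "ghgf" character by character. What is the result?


Interleaving "accd" and "ghgf":
  Position 0: 'a' from first, 'g' from second => "ag"
  Position 1: 'c' from first, 'h' from second => "ch"
  Position 2: 'c' from first, 'g' from second => "cg"
  Position 3: 'd' from first, 'f' from second => "df"
Result: agchcgdf

agchcgdf


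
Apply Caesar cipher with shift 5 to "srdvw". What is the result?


Caesar cipher: shift "srdvw" by 5
  's' (pos 18) + 5 = pos 23 = 'x'
  'r' (pos 17) + 5 = pos 22 = 'w'
  'd' (pos 3) + 5 = pos 8 = 'i'
  'v' (pos 21) + 5 = pos 0 = 'a'
  'w' (pos 22) + 5 = pos 1 = 'b'
Result: xwiab

xwiab


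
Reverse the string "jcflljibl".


Input: jcflljibl
Reading characters right to left:
  Position 8: 'l'
  Position 7: 'b'
  Position 6: 'i'
  Position 5: 'j'
  Position 4: 'l'
  Position 3: 'l'
  Position 2: 'f'
  Position 1: 'c'
  Position 0: 'j'
Reversed: lbijllfcj

lbijllfcj


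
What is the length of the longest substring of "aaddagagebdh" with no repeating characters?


Input: "aaddagagebdh"
Sliding window (track last position of each char):
  Position 0 ('a'): window [0,0] length 1 -- new best
  Position 1 ('a'): repeat (last at 0), move window start to 1
  Position 1 ('a'): window [1,1] length 1
  Position 2 ('d'): window [1,2] length 2 -- new best
  Position 3 ('d'): repeat (last at 2), move window start to 3
  Position 3 ('d'): window [3,3] length 1
  Position 4 ('a'): window [3,4] length 2
  Position 5 ('g'): window [3,5] length 3 -- new best
  Position 6 ('a'): repeat (last at 4), move window start to 5
  Position 6 ('a'): window [5,6] length 2
  Position 7 ('g'): repeat (last at 5), move window start to 6
  Position 7 ('g'): window [6,7] length 2
  Position 8 ('e'): window [6,8] length 3
  Position 9 ('b'): window [6,9] length 4 -- new best
  Position 10 ('d'): window [6,10] length 5 -- new best
  Position 11 ('h'): window [6,11] length 6 -- new best
Longest substring with no repeats: "agebdh" with length 6

6


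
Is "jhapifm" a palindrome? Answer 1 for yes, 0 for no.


Input: jhapifm
Reversed: mfipahj
  Compare pos 0 ('j') with pos 6 ('m'): MISMATCH
  Compare pos 1 ('h') with pos 5 ('f'): MISMATCH
  Compare pos 2 ('a') with pos 4 ('i'): MISMATCH
Result: not a palindrome

0


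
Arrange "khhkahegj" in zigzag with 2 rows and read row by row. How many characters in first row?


Zigzag "khhkahegj" into 2 rows:
Placing characters:
  'k' => row 0
  'h' => row 1
  'h' => row 0
  'k' => row 1
  'a' => row 0
  'h' => row 1
  'e' => row 0
  'g' => row 1
  'j' => row 0
Rows:
  Row 0: "khaej"
  Row 1: "hkhg"
First row length: 5

5


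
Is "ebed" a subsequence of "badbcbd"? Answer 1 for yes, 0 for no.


Check if "ebed" is a subsequence of "badbcbd"
Greedy scan:
  Position 0 ('b'): no match needed
  Position 1 ('a'): no match needed
  Position 2 ('d'): no match needed
  Position 3 ('b'): no match needed
  Position 4 ('c'): no match needed
  Position 5 ('b'): no match needed
  Position 6 ('d'): no match needed
Only matched 0/4 characters => not a subsequence

0


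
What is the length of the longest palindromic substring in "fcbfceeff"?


Input: "fcbfceeff"
Checking substrings for palindromes:
  [5:7] "ee" (len 2) => palindrome
  [7:9] "ff" (len 2) => palindrome
Longest palindromic substring: "ee" with length 2

2


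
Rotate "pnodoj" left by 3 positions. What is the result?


Input: "pnodoj", rotate left by 3
First 3 characters: "pno"
Remaining characters: "doj"
Concatenate remaining + first: "doj" + "pno" = "dojpno"

dojpno


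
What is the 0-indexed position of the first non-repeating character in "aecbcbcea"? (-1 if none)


Input: aecbcbcea
Character frequencies:
  'a': 2
  'b': 2
  'c': 3
  'e': 2
Scanning left to right for freq == 1:
  Position 0 ('a'): freq=2, skip
  Position 1 ('e'): freq=2, skip
  Position 2 ('c'): freq=3, skip
  Position 3 ('b'): freq=2, skip
  Position 4 ('c'): freq=3, skip
  Position 5 ('b'): freq=2, skip
  Position 6 ('c'): freq=3, skip
  Position 7 ('e'): freq=2, skip
  Position 8 ('a'): freq=2, skip
  No unique character found => answer = -1

-1


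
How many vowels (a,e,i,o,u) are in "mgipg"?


Input: mgipg
Checking each character:
  'm' at position 0: consonant
  'g' at position 1: consonant
  'i' at position 2: vowel (running total: 1)
  'p' at position 3: consonant
  'g' at position 4: consonant
Total vowels: 1

1


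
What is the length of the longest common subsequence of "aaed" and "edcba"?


LCS of "aaed" and "edcba"
DP table:
           e    d    c    b    a
      0    0    0    0    0    0
  a   0    0    0    0    0    1
  a   0    0    0    0    0    1
  e   0    1    1    1    1    1
  d   0    1    2    2    2    2
LCS length = dp[4][5] = 2

2


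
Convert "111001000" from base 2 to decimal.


Input: "111001000" in base 2
Positional expansion:
  Digit '1' (value 1) x 2^8 = 256
  Digit '1' (value 1) x 2^7 = 128
  Digit '1' (value 1) x 2^6 = 64
  Digit '0' (value 0) x 2^5 = 0
  Digit '0' (value 0) x 2^4 = 0
  Digit '1' (value 1) x 2^3 = 8
  Digit '0' (value 0) x 2^2 = 0
  Digit '0' (value 0) x 2^1 = 0
  Digit '0' (value 0) x 2^0 = 0
Sum = 456

456


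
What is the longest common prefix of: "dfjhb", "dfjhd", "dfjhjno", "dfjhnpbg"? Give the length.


Words: dfjhb, dfjhd, dfjhjno, dfjhnpbg
  Position 0: all 'd' => match
  Position 1: all 'f' => match
  Position 2: all 'j' => match
  Position 3: all 'h' => match
  Position 4: ('b', 'd', 'j', 'n') => mismatch, stop
LCP = "dfjh" (length 4)

4


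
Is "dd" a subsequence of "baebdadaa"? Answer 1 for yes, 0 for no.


Check if "dd" is a subsequence of "baebdadaa"
Greedy scan:
  Position 0 ('b'): no match needed
  Position 1 ('a'): no match needed
  Position 2 ('e'): no match needed
  Position 3 ('b'): no match needed
  Position 4 ('d'): matches sub[0] = 'd'
  Position 5 ('a'): no match needed
  Position 6 ('d'): matches sub[1] = 'd'
  Position 7 ('a'): no match needed
  Position 8 ('a'): no match needed
All 2 characters matched => is a subsequence

1


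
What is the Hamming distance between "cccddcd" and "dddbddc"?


Comparing "cccddcd" and "dddbddc" position by position:
  Position 0: 'c' vs 'd' => differ
  Position 1: 'c' vs 'd' => differ
  Position 2: 'c' vs 'd' => differ
  Position 3: 'd' vs 'b' => differ
  Position 4: 'd' vs 'd' => same
  Position 5: 'c' vs 'd' => differ
  Position 6: 'd' vs 'c' => differ
Total differences (Hamming distance): 6

6


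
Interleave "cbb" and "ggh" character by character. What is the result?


Interleaving "cbb" and "ggh":
  Position 0: 'c' from first, 'g' from second => "cg"
  Position 1: 'b' from first, 'g' from second => "bg"
  Position 2: 'b' from first, 'h' from second => "bh"
Result: cgbgbh

cgbgbh


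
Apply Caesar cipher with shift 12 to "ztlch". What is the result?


Caesar cipher: shift "ztlch" by 12
  'z' (pos 25) + 12 = pos 11 = 'l'
  't' (pos 19) + 12 = pos 5 = 'f'
  'l' (pos 11) + 12 = pos 23 = 'x'
  'c' (pos 2) + 12 = pos 14 = 'o'
  'h' (pos 7) + 12 = pos 19 = 't'
Result: lfxot

lfxot


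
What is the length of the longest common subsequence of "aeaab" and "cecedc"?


LCS of "aeaab" and "cecedc"
DP table:
           c    e    c    e    d    c
      0    0    0    0    0    0    0
  a   0    0    0    0    0    0    0
  e   0    0    1    1    1    1    1
  a   0    0    1    1    1    1    1
  a   0    0    1    1    1    1    1
  b   0    0    1    1    1    1    1
LCS length = dp[5][6] = 1

1


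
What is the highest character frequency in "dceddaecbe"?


Input: dceddaecbe
Character counts:
  'a': 1
  'b': 1
  'c': 2
  'd': 3
  'e': 3
Maximum frequency: 3

3


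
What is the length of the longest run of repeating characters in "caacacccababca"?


Input: "caacacccababca"
Scanning for longest run:
  Position 1 ('a'): new char, reset run to 1
  Position 2 ('a'): continues run of 'a', length=2
  Position 3 ('c'): new char, reset run to 1
  Position 4 ('a'): new char, reset run to 1
  Position 5 ('c'): new char, reset run to 1
  Position 6 ('c'): continues run of 'c', length=2
  Position 7 ('c'): continues run of 'c', length=3
  Position 8 ('a'): new char, reset run to 1
  Position 9 ('b'): new char, reset run to 1
  Position 10 ('a'): new char, reset run to 1
  Position 11 ('b'): new char, reset run to 1
  Position 12 ('c'): new char, reset run to 1
  Position 13 ('a'): new char, reset run to 1
Longest run: 'c' with length 3

3


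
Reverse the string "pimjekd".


Input: pimjekd
Reading characters right to left:
  Position 6: 'd'
  Position 5: 'k'
  Position 4: 'e'
  Position 3: 'j'
  Position 2: 'm'
  Position 1: 'i'
  Position 0: 'p'
Reversed: dkejmip

dkejmip


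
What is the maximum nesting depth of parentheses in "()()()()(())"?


Input: "()()()()(())"
Tracking depth:
  Position 0 '(': depth becomes 1
  Position 1 ')': depth becomes 0
  Position 2 '(': depth becomes 1
  Position 3 ')': depth becomes 0
  Position 4 '(': depth becomes 1
  Position 5 ')': depth becomes 0
  Position 6 '(': depth becomes 1
  Position 7 ')': depth becomes 0
  Position 8 '(': depth becomes 1
  Position 9 '(': depth becomes 2
  Position 10 ')': depth becomes 1
  Position 11 ')': depth becomes 0
Maximum depth reached: 2

2


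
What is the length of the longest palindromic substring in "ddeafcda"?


Input: "ddeafcda"
Checking substrings for palindromes:
  [0:2] "dd" (len 2) => palindrome
Longest palindromic substring: "dd" with length 2

2


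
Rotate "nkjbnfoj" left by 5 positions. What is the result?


Input: "nkjbnfoj", rotate left by 5
First 5 characters: "nkjbn"
Remaining characters: "foj"
Concatenate remaining + first: "foj" + "nkjbn" = "fojnkjbn"

fojnkjbn


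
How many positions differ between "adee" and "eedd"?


Comparing "adee" and "eedd" position by position:
  Position 0: 'a' vs 'e' => DIFFER
  Position 1: 'd' vs 'e' => DIFFER
  Position 2: 'e' vs 'd' => DIFFER
  Position 3: 'e' vs 'd' => DIFFER
Positions that differ: 4

4


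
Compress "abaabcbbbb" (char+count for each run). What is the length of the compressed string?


Input: abaabcbbbb
Runs:
  'a' x 1 => "a1"
  'b' x 1 => "b1"
  'a' x 2 => "a2"
  'b' x 1 => "b1"
  'c' x 1 => "c1"
  'b' x 4 => "b4"
Compressed: "a1b1a2b1c1b4"
Compressed length: 12

12


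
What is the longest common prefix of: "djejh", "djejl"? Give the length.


Words: djejh, djejl
  Position 0: all 'd' => match
  Position 1: all 'j' => match
  Position 2: all 'e' => match
  Position 3: all 'j' => match
  Position 4: ('h', 'l') => mismatch, stop
LCP = "djej" (length 4)

4


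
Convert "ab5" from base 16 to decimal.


Input: "ab5" in base 16
Positional expansion:
  Digit 'a' (value 10) x 16^2 = 2560
  Digit 'b' (value 11) x 16^1 = 176
  Digit '5' (value 5) x 16^0 = 5
Sum = 2741

2741


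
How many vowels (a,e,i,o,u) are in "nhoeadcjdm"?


Input: nhoeadcjdm
Checking each character:
  'n' at position 0: consonant
  'h' at position 1: consonant
  'o' at position 2: vowel (running total: 1)
  'e' at position 3: vowel (running total: 2)
  'a' at position 4: vowel (running total: 3)
  'd' at position 5: consonant
  'c' at position 6: consonant
  'j' at position 7: consonant
  'd' at position 8: consonant
  'm' at position 9: consonant
Total vowels: 3

3
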